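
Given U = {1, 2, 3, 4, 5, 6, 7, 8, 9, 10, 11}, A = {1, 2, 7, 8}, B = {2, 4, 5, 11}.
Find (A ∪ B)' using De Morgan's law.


U = {1, 2, 3, 4, 5, 6, 7, 8, 9, 10, 11}
A = {1, 2, 7, 8}, B = {2, 4, 5, 11}
A ∪ B = {1, 2, 4, 5, 7, 8, 11}
(A ∪ B)' = U \ (A ∪ B) = {3, 6, 9, 10}
Verification via A' ∩ B': A' = {3, 4, 5, 6, 9, 10, 11}, B' = {1, 3, 6, 7, 8, 9, 10}
A' ∩ B' = {3, 6, 9, 10} ✓

{3, 6, 9, 10}


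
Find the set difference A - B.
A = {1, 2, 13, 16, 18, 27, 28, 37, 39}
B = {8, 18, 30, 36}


Set A = {1, 2, 13, 16, 18, 27, 28, 37, 39}
Set B = {8, 18, 30, 36}
A \ B includes elements in A that are not in B.
Check each element of A:
1 (not in B, keep), 2 (not in B, keep), 13 (not in B, keep), 16 (not in B, keep), 18 (in B, remove), 27 (not in B, keep), 28 (not in B, keep), 37 (not in B, keep), 39 (not in B, keep)
A \ B = {1, 2, 13, 16, 27, 28, 37, 39}

{1, 2, 13, 16, 27, 28, 37, 39}


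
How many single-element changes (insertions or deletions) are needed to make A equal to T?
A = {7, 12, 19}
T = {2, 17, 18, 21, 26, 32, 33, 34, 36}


Set A = {7, 12, 19}
Set T = {2, 17, 18, 21, 26, 32, 33, 34, 36}
Elements to remove from A (in A, not in T): {7, 12, 19} → 3 removals
Elements to add to A (in T, not in A): {2, 17, 18, 21, 26, 32, 33, 34, 36} → 9 additions
Total edits = 3 + 9 = 12

12


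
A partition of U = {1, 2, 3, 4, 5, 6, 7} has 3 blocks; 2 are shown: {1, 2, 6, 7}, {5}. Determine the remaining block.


U = {1, 2, 3, 4, 5, 6, 7}
Shown blocks: {1, 2, 6, 7}, {5}
A partition's blocks are pairwise disjoint and cover U, so the missing block = U \ (union of shown blocks).
Union of shown blocks: {1, 2, 5, 6, 7}
Missing block = U \ (union) = {3, 4}

{3, 4}


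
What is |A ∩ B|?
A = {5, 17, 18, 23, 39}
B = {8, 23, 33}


Set A = {5, 17, 18, 23, 39}
Set B = {8, 23, 33}
A ∩ B = {23}
|A ∩ B| = 1

1


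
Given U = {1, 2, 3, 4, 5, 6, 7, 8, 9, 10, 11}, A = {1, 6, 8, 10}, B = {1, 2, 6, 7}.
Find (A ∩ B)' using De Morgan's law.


U = {1, 2, 3, 4, 5, 6, 7, 8, 9, 10, 11}
A = {1, 6, 8, 10}, B = {1, 2, 6, 7}
A ∩ B = {1, 6}
(A ∩ B)' = U \ (A ∩ B) = {2, 3, 4, 5, 7, 8, 9, 10, 11}
Verification via A' ∪ B': A' = {2, 3, 4, 5, 7, 9, 11}, B' = {3, 4, 5, 8, 9, 10, 11}
A' ∪ B' = {2, 3, 4, 5, 7, 8, 9, 10, 11} ✓

{2, 3, 4, 5, 7, 8, 9, 10, 11}


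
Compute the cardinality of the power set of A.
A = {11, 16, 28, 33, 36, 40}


Set A = {11, 16, 28, 33, 36, 40}
|A| = 6
The power set P(A) contains all subsets of A.
|P(A)| = 2^|A| = 2^6 = 64

64


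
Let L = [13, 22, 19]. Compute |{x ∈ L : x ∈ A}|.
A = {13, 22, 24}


Set A = {13, 22, 24}
Candidates: [13, 22, 19]
Check each candidate:
13 ∈ A, 22 ∈ A, 19 ∉ A
Count of candidates in A: 2

2


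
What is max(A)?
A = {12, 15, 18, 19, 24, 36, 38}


Set A = {12, 15, 18, 19, 24, 36, 38}
Elements in ascending order: 12, 15, 18, 19, 24, 36, 38
The largest element is 38.

38


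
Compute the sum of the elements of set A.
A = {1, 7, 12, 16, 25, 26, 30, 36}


Set A = {1, 7, 12, 16, 25, 26, 30, 36}
Sum = 1 + 7 + 12 + 16 + 25 + 26 + 30 + 36 = 153

153


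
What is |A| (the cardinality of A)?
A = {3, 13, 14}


Set A = {3, 13, 14}
Listing elements: 3, 13, 14
Counting: 3 elements
|A| = 3

3


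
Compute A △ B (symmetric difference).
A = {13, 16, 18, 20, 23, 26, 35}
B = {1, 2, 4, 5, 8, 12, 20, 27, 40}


Set A = {13, 16, 18, 20, 23, 26, 35}
Set B = {1, 2, 4, 5, 8, 12, 20, 27, 40}
A △ B = (A \ B) ∪ (B \ A)
Elements in A but not B: {13, 16, 18, 23, 26, 35}
Elements in B but not A: {1, 2, 4, 5, 8, 12, 27, 40}
A △ B = {1, 2, 4, 5, 8, 12, 13, 16, 18, 23, 26, 27, 35, 40}

{1, 2, 4, 5, 8, 12, 13, 16, 18, 23, 26, 27, 35, 40}


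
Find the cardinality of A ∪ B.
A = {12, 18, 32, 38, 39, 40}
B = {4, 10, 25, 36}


Set A = {12, 18, 32, 38, 39, 40}, |A| = 6
Set B = {4, 10, 25, 36}, |B| = 4
A ∩ B = {}, |A ∩ B| = 0
|A ∪ B| = |A| + |B| - |A ∩ B| = 6 + 4 - 0 = 10

10


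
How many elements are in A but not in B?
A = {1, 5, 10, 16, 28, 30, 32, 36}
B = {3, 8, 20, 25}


Set A = {1, 5, 10, 16, 28, 30, 32, 36}
Set B = {3, 8, 20, 25}
A \ B = {1, 5, 10, 16, 28, 30, 32, 36}
|A \ B| = 8

8


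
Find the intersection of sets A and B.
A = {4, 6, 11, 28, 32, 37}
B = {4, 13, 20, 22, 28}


Set A = {4, 6, 11, 28, 32, 37}
Set B = {4, 13, 20, 22, 28}
A ∩ B includes only elements in both sets.
Check each element of A against B:
4 ✓, 6 ✗, 11 ✗, 28 ✓, 32 ✗, 37 ✗
A ∩ B = {4, 28}

{4, 28}


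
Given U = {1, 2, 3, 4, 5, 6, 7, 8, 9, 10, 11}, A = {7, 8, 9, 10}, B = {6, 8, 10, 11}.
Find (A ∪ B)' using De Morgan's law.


U = {1, 2, 3, 4, 5, 6, 7, 8, 9, 10, 11}
A = {7, 8, 9, 10}, B = {6, 8, 10, 11}
A ∪ B = {6, 7, 8, 9, 10, 11}
(A ∪ B)' = U \ (A ∪ B) = {1, 2, 3, 4, 5}
Verification via A' ∩ B': A' = {1, 2, 3, 4, 5, 6, 11}, B' = {1, 2, 3, 4, 5, 7, 9}
A' ∩ B' = {1, 2, 3, 4, 5} ✓

{1, 2, 3, 4, 5}


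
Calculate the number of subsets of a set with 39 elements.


The set has 39 elements.
The power set contains all possible subsets.
|P(A)| = 2^|A| = 2^39 = 549755813888

549755813888


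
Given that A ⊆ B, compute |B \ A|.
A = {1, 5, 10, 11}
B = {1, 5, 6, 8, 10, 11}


Set A = {1, 5, 10, 11}, |A| = 4
Set B = {1, 5, 6, 8, 10, 11}, |B| = 6
Since A ⊆ B: B \ A = {6, 8}
|B| - |A| = 6 - 4 = 2

2


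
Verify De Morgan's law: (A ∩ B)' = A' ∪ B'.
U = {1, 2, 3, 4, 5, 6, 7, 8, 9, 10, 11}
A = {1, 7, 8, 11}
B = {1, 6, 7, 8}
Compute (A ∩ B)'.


U = {1, 2, 3, 4, 5, 6, 7, 8, 9, 10, 11}
A = {1, 7, 8, 11}, B = {1, 6, 7, 8}
A ∩ B = {1, 7, 8}
(A ∩ B)' = U \ (A ∩ B) = {2, 3, 4, 5, 6, 9, 10, 11}
Verification via A' ∪ B': A' = {2, 3, 4, 5, 6, 9, 10}, B' = {2, 3, 4, 5, 9, 10, 11}
A' ∪ B' = {2, 3, 4, 5, 6, 9, 10, 11} ✓

{2, 3, 4, 5, 6, 9, 10, 11}


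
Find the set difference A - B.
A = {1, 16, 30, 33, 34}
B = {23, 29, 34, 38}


Set A = {1, 16, 30, 33, 34}
Set B = {23, 29, 34, 38}
A \ B includes elements in A that are not in B.
Check each element of A:
1 (not in B, keep), 16 (not in B, keep), 30 (not in B, keep), 33 (not in B, keep), 34 (in B, remove)
A \ B = {1, 16, 30, 33}

{1, 16, 30, 33}


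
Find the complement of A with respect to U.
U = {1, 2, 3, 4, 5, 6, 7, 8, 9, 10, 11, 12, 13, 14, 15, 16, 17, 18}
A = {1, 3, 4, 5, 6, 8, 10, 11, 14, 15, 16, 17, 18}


Universal set U = {1, 2, 3, 4, 5, 6, 7, 8, 9, 10, 11, 12, 13, 14, 15, 16, 17, 18}
Set A = {1, 3, 4, 5, 6, 8, 10, 11, 14, 15, 16, 17, 18}
A' = U \ A = elements in U but not in A
Checking each element of U:
1 (in A, exclude), 2 (not in A, include), 3 (in A, exclude), 4 (in A, exclude), 5 (in A, exclude), 6 (in A, exclude), 7 (not in A, include), 8 (in A, exclude), 9 (not in A, include), 10 (in A, exclude), 11 (in A, exclude), 12 (not in A, include), 13 (not in A, include), 14 (in A, exclude), 15 (in A, exclude), 16 (in A, exclude), 17 (in A, exclude), 18 (in A, exclude)
A' = {2, 7, 9, 12, 13}

{2, 7, 9, 12, 13}


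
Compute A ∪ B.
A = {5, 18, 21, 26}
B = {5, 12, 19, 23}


Set A = {5, 18, 21, 26}
Set B = {5, 12, 19, 23}
A ∪ B includes all elements in either set.
Elements from A: {5, 18, 21, 26}
Elements from B not already included: {12, 19, 23}
A ∪ B = {5, 12, 18, 19, 21, 23, 26}

{5, 12, 18, 19, 21, 23, 26}


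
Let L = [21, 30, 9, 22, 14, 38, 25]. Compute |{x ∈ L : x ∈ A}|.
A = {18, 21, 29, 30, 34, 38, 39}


Set A = {18, 21, 29, 30, 34, 38, 39}
Candidates: [21, 30, 9, 22, 14, 38, 25]
Check each candidate:
21 ∈ A, 30 ∈ A, 9 ∉ A, 22 ∉ A, 14 ∉ A, 38 ∈ A, 25 ∉ A
Count of candidates in A: 3

3


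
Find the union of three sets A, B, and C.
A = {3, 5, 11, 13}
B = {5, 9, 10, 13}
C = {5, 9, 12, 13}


Set A = {3, 5, 11, 13}
Set B = {5, 9, 10, 13}
Set C = {5, 9, 12, 13}
First, A ∪ B = {3, 5, 9, 10, 11, 13}
Then, (A ∪ B) ∪ C = {3, 5, 9, 10, 11, 12, 13}

{3, 5, 9, 10, 11, 12, 13}


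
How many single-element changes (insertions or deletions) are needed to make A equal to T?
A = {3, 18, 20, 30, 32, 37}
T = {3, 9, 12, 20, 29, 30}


Set A = {3, 18, 20, 30, 32, 37}
Set T = {3, 9, 12, 20, 29, 30}
Elements to remove from A (in A, not in T): {18, 32, 37} → 3 removals
Elements to add to A (in T, not in A): {9, 12, 29} → 3 additions
Total edits = 3 + 3 = 6

6


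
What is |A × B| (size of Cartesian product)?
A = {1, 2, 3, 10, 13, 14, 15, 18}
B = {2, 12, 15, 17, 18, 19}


Set A = {1, 2, 3, 10, 13, 14, 15, 18} has 8 elements.
Set B = {2, 12, 15, 17, 18, 19} has 6 elements.
|A × B| = |A| × |B| = 8 × 6 = 48

48


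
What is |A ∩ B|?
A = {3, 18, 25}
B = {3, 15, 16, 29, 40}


Set A = {3, 18, 25}
Set B = {3, 15, 16, 29, 40}
A ∩ B = {3}
|A ∩ B| = 1

1


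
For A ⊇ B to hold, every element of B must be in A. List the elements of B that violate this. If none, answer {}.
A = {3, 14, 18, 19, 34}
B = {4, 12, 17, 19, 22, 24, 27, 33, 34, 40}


Set A = {3, 14, 18, 19, 34}
Set B = {4, 12, 17, 19, 22, 24, 27, 33, 34, 40}
Check each element of B against A:
4 ∉ A (include), 12 ∉ A (include), 17 ∉ A (include), 19 ∈ A, 22 ∉ A (include), 24 ∉ A (include), 27 ∉ A (include), 33 ∉ A (include), 34 ∈ A, 40 ∉ A (include)
Elements of B not in A: {4, 12, 17, 22, 24, 27, 33, 40}

{4, 12, 17, 22, 24, 27, 33, 40}


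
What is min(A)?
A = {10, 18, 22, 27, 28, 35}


Set A = {10, 18, 22, 27, 28, 35}
Elements in ascending order: 10, 18, 22, 27, 28, 35
The smallest element is 10.

10


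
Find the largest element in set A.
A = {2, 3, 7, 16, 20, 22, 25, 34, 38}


Set A = {2, 3, 7, 16, 20, 22, 25, 34, 38}
Elements in ascending order: 2, 3, 7, 16, 20, 22, 25, 34, 38
The largest element is 38.

38


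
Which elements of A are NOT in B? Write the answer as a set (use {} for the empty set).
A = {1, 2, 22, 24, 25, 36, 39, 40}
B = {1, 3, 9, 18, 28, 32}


Set A = {1, 2, 22, 24, 25, 36, 39, 40}
Set B = {1, 3, 9, 18, 28, 32}
Check each element of A against B:
1 ∈ B, 2 ∉ B (include), 22 ∉ B (include), 24 ∉ B (include), 25 ∉ B (include), 36 ∉ B (include), 39 ∉ B (include), 40 ∉ B (include)
Elements of A not in B: {2, 22, 24, 25, 36, 39, 40}

{2, 22, 24, 25, 36, 39, 40}


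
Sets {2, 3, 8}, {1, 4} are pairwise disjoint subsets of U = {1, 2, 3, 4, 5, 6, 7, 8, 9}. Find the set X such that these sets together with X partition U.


U = {1, 2, 3, 4, 5, 6, 7, 8, 9}
Shown blocks: {2, 3, 8}, {1, 4}
A partition's blocks are pairwise disjoint and cover U, so the missing block = U \ (union of shown blocks).
Union of shown blocks: {1, 2, 3, 4, 8}
Missing block = U \ (union) = {5, 6, 7, 9}

{5, 6, 7, 9}


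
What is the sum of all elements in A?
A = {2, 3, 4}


Set A = {2, 3, 4}
Sum = 2 + 3 + 4 = 9

9


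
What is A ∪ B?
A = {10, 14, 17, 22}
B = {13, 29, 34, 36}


Set A = {10, 14, 17, 22}
Set B = {13, 29, 34, 36}
A ∪ B includes all elements in either set.
Elements from A: {10, 14, 17, 22}
Elements from B not already included: {13, 29, 34, 36}
A ∪ B = {10, 13, 14, 17, 22, 29, 34, 36}

{10, 13, 14, 17, 22, 29, 34, 36}


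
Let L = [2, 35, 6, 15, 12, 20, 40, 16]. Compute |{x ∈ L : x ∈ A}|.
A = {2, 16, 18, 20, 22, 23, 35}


Set A = {2, 16, 18, 20, 22, 23, 35}
Candidates: [2, 35, 6, 15, 12, 20, 40, 16]
Check each candidate:
2 ∈ A, 35 ∈ A, 6 ∉ A, 15 ∉ A, 12 ∉ A, 20 ∈ A, 40 ∉ A, 16 ∈ A
Count of candidates in A: 4

4


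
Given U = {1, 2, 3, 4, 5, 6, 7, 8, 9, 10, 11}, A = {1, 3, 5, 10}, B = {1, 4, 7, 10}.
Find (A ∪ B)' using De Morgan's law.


U = {1, 2, 3, 4, 5, 6, 7, 8, 9, 10, 11}
A = {1, 3, 5, 10}, B = {1, 4, 7, 10}
A ∪ B = {1, 3, 4, 5, 7, 10}
(A ∪ B)' = U \ (A ∪ B) = {2, 6, 8, 9, 11}
Verification via A' ∩ B': A' = {2, 4, 6, 7, 8, 9, 11}, B' = {2, 3, 5, 6, 8, 9, 11}
A' ∩ B' = {2, 6, 8, 9, 11} ✓

{2, 6, 8, 9, 11}


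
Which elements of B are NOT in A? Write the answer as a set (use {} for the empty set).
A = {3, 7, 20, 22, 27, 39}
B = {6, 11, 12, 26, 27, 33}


Set A = {3, 7, 20, 22, 27, 39}
Set B = {6, 11, 12, 26, 27, 33}
Check each element of B against A:
6 ∉ A (include), 11 ∉ A (include), 12 ∉ A (include), 26 ∉ A (include), 27 ∈ A, 33 ∉ A (include)
Elements of B not in A: {6, 11, 12, 26, 33}

{6, 11, 12, 26, 33}


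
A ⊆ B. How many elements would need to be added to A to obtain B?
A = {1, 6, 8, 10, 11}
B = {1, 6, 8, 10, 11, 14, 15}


Set A = {1, 6, 8, 10, 11}, |A| = 5
Set B = {1, 6, 8, 10, 11, 14, 15}, |B| = 7
Since A ⊆ B: B \ A = {14, 15}
|B| - |A| = 7 - 5 = 2

2


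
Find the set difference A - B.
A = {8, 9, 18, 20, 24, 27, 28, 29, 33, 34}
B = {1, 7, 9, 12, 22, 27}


Set A = {8, 9, 18, 20, 24, 27, 28, 29, 33, 34}
Set B = {1, 7, 9, 12, 22, 27}
A \ B includes elements in A that are not in B.
Check each element of A:
8 (not in B, keep), 9 (in B, remove), 18 (not in B, keep), 20 (not in B, keep), 24 (not in B, keep), 27 (in B, remove), 28 (not in B, keep), 29 (not in B, keep), 33 (not in B, keep), 34 (not in B, keep)
A \ B = {8, 18, 20, 24, 28, 29, 33, 34}

{8, 18, 20, 24, 28, 29, 33, 34}


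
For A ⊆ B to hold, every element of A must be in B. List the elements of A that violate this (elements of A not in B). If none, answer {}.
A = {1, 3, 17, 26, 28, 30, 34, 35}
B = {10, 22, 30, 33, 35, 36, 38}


Set A = {1, 3, 17, 26, 28, 30, 34, 35}
Set B = {10, 22, 30, 33, 35, 36, 38}
Check each element of A against B:
1 ∉ B (include), 3 ∉ B (include), 17 ∉ B (include), 26 ∉ B (include), 28 ∉ B (include), 30 ∈ B, 34 ∉ B (include), 35 ∈ B
Elements of A not in B: {1, 3, 17, 26, 28, 34}

{1, 3, 17, 26, 28, 34}


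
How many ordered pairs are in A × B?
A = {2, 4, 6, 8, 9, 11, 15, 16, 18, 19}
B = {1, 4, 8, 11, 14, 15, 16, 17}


Set A = {2, 4, 6, 8, 9, 11, 15, 16, 18, 19} has 10 elements.
Set B = {1, 4, 8, 11, 14, 15, 16, 17} has 8 elements.
|A × B| = |A| × |B| = 10 × 8 = 80

80


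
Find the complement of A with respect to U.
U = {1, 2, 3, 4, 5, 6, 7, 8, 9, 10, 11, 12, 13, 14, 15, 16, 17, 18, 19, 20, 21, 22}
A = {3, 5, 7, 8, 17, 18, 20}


Universal set U = {1, 2, 3, 4, 5, 6, 7, 8, 9, 10, 11, 12, 13, 14, 15, 16, 17, 18, 19, 20, 21, 22}
Set A = {3, 5, 7, 8, 17, 18, 20}
A' = U \ A = elements in U but not in A
Checking each element of U:
1 (not in A, include), 2 (not in A, include), 3 (in A, exclude), 4 (not in A, include), 5 (in A, exclude), 6 (not in A, include), 7 (in A, exclude), 8 (in A, exclude), 9 (not in A, include), 10 (not in A, include), 11 (not in A, include), 12 (not in A, include), 13 (not in A, include), 14 (not in A, include), 15 (not in A, include), 16 (not in A, include), 17 (in A, exclude), 18 (in A, exclude), 19 (not in A, include), 20 (in A, exclude), 21 (not in A, include), 22 (not in A, include)
A' = {1, 2, 4, 6, 9, 10, 11, 12, 13, 14, 15, 16, 19, 21, 22}

{1, 2, 4, 6, 9, 10, 11, 12, 13, 14, 15, 16, 19, 21, 22}


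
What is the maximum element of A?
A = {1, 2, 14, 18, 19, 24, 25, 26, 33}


Set A = {1, 2, 14, 18, 19, 24, 25, 26, 33}
Elements in ascending order: 1, 2, 14, 18, 19, 24, 25, 26, 33
The largest element is 33.

33


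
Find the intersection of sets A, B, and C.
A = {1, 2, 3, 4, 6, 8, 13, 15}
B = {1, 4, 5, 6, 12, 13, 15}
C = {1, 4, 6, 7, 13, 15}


Set A = {1, 2, 3, 4, 6, 8, 13, 15}
Set B = {1, 4, 5, 6, 12, 13, 15}
Set C = {1, 4, 6, 7, 13, 15}
First, A ∩ B = {1, 4, 6, 13, 15}
Then, (A ∩ B) ∩ C = {1, 4, 6, 13, 15}

{1, 4, 6, 13, 15}


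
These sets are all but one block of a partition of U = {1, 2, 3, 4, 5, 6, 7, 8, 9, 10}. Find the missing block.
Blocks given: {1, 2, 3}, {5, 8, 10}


U = {1, 2, 3, 4, 5, 6, 7, 8, 9, 10}
Shown blocks: {1, 2, 3}, {5, 8, 10}
A partition's blocks are pairwise disjoint and cover U, so the missing block = U \ (union of shown blocks).
Union of shown blocks: {1, 2, 3, 5, 8, 10}
Missing block = U \ (union) = {4, 6, 7, 9}

{4, 6, 7, 9}


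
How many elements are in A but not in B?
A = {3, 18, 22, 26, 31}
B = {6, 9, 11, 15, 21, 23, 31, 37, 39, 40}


Set A = {3, 18, 22, 26, 31}
Set B = {6, 9, 11, 15, 21, 23, 31, 37, 39, 40}
A \ B = {3, 18, 22, 26}
|A \ B| = 4

4


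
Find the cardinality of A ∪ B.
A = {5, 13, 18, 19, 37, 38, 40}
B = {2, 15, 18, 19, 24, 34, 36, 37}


Set A = {5, 13, 18, 19, 37, 38, 40}, |A| = 7
Set B = {2, 15, 18, 19, 24, 34, 36, 37}, |B| = 8
A ∩ B = {18, 19, 37}, |A ∩ B| = 3
|A ∪ B| = |A| + |B| - |A ∩ B| = 7 + 8 - 3 = 12

12


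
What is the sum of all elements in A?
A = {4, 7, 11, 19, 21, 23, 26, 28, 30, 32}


Set A = {4, 7, 11, 19, 21, 23, 26, 28, 30, 32}
Sum = 4 + 7 + 11 + 19 + 21 + 23 + 26 + 28 + 30 + 32 = 201

201


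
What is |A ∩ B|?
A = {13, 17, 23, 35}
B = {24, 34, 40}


Set A = {13, 17, 23, 35}
Set B = {24, 34, 40}
A ∩ B = {}
|A ∩ B| = 0

0


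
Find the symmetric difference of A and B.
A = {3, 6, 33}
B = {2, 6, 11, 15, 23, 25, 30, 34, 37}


Set A = {3, 6, 33}
Set B = {2, 6, 11, 15, 23, 25, 30, 34, 37}
A △ B = (A \ B) ∪ (B \ A)
Elements in A but not B: {3, 33}
Elements in B but not A: {2, 11, 15, 23, 25, 30, 34, 37}
A △ B = {2, 3, 11, 15, 23, 25, 30, 33, 34, 37}

{2, 3, 11, 15, 23, 25, 30, 33, 34, 37}


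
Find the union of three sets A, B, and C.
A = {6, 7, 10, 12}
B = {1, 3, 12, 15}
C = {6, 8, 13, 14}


Set A = {6, 7, 10, 12}
Set B = {1, 3, 12, 15}
Set C = {6, 8, 13, 14}
First, A ∪ B = {1, 3, 6, 7, 10, 12, 15}
Then, (A ∪ B) ∪ C = {1, 3, 6, 7, 8, 10, 12, 13, 14, 15}

{1, 3, 6, 7, 8, 10, 12, 13, 14, 15}


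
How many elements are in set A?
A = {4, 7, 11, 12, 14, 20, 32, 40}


Set A = {4, 7, 11, 12, 14, 20, 32, 40}
Listing elements: 4, 7, 11, 12, 14, 20, 32, 40
Counting: 8 elements
|A| = 8

8


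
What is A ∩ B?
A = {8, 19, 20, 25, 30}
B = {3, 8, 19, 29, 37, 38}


Set A = {8, 19, 20, 25, 30}
Set B = {3, 8, 19, 29, 37, 38}
A ∩ B includes only elements in both sets.
Check each element of A against B:
8 ✓, 19 ✓, 20 ✗, 25 ✗, 30 ✗
A ∩ B = {8, 19}

{8, 19}


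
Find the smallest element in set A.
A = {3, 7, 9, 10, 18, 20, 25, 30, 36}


Set A = {3, 7, 9, 10, 18, 20, 25, 30, 36}
Elements in ascending order: 3, 7, 9, 10, 18, 20, 25, 30, 36
The smallest element is 3.

3


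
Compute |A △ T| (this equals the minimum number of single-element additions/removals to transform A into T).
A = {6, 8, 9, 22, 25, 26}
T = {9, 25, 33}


Set A = {6, 8, 9, 22, 25, 26}
Set T = {9, 25, 33}
Elements to remove from A (in A, not in T): {6, 8, 22, 26} → 4 removals
Elements to add to A (in T, not in A): {33} → 1 additions
Total edits = 4 + 1 = 5

5


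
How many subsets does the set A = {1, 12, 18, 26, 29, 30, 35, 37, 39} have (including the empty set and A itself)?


Set A = {1, 12, 18, 26, 29, 30, 35, 37, 39}
|A| = 9
The power set P(A) contains all subsets of A.
|P(A)| = 2^|A| = 2^9 = 512

512


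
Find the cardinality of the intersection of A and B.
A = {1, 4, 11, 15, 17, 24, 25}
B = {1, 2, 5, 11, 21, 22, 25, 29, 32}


Set A = {1, 4, 11, 15, 17, 24, 25}
Set B = {1, 2, 5, 11, 21, 22, 25, 29, 32}
A ∩ B = {1, 11, 25}
|A ∩ B| = 3

3


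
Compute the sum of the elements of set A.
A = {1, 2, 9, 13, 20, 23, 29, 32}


Set A = {1, 2, 9, 13, 20, 23, 29, 32}
Sum = 1 + 2 + 9 + 13 + 20 + 23 + 29 + 32 = 129

129


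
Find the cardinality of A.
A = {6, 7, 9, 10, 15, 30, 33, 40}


Set A = {6, 7, 9, 10, 15, 30, 33, 40}
Listing elements: 6, 7, 9, 10, 15, 30, 33, 40
Counting: 8 elements
|A| = 8

8


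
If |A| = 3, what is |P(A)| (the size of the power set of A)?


The set has 3 elements.
The power set contains all possible subsets.
|P(A)| = 2^|A| = 2^3 = 8

8


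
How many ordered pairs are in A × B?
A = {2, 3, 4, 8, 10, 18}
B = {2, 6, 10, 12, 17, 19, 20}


Set A = {2, 3, 4, 8, 10, 18} has 6 elements.
Set B = {2, 6, 10, 12, 17, 19, 20} has 7 elements.
|A × B| = |A| × |B| = 6 × 7 = 42

42


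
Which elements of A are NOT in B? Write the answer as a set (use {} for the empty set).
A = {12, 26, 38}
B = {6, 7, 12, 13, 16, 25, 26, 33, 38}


Set A = {12, 26, 38}
Set B = {6, 7, 12, 13, 16, 25, 26, 33, 38}
Check each element of A against B:
12 ∈ B, 26 ∈ B, 38 ∈ B
Elements of A not in B: {}

{}


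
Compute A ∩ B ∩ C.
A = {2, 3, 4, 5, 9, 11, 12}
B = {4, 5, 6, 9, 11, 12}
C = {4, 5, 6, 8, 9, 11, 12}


Set A = {2, 3, 4, 5, 9, 11, 12}
Set B = {4, 5, 6, 9, 11, 12}
Set C = {4, 5, 6, 8, 9, 11, 12}
First, A ∩ B = {4, 5, 9, 11, 12}
Then, (A ∩ B) ∩ C = {4, 5, 9, 11, 12}

{4, 5, 9, 11, 12}


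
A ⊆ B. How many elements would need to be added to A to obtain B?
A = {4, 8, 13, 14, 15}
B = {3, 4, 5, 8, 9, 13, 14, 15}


Set A = {4, 8, 13, 14, 15}, |A| = 5
Set B = {3, 4, 5, 8, 9, 13, 14, 15}, |B| = 8
Since A ⊆ B: B \ A = {3, 5, 9}
|B| - |A| = 8 - 5 = 3

3


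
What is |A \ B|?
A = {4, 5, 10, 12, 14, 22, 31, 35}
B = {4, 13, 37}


Set A = {4, 5, 10, 12, 14, 22, 31, 35}
Set B = {4, 13, 37}
A \ B = {5, 10, 12, 14, 22, 31, 35}
|A \ B| = 7

7


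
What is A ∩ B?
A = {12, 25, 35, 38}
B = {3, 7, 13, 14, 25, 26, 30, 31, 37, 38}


Set A = {12, 25, 35, 38}
Set B = {3, 7, 13, 14, 25, 26, 30, 31, 37, 38}
A ∩ B includes only elements in both sets.
Check each element of A against B:
12 ✗, 25 ✓, 35 ✗, 38 ✓
A ∩ B = {25, 38}

{25, 38}


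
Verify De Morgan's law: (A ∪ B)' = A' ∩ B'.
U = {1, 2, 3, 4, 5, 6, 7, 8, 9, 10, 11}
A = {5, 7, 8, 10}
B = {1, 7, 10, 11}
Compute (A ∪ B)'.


U = {1, 2, 3, 4, 5, 6, 7, 8, 9, 10, 11}
A = {5, 7, 8, 10}, B = {1, 7, 10, 11}
A ∪ B = {1, 5, 7, 8, 10, 11}
(A ∪ B)' = U \ (A ∪ B) = {2, 3, 4, 6, 9}
Verification via A' ∩ B': A' = {1, 2, 3, 4, 6, 9, 11}, B' = {2, 3, 4, 5, 6, 8, 9}
A' ∩ B' = {2, 3, 4, 6, 9} ✓

{2, 3, 4, 6, 9}


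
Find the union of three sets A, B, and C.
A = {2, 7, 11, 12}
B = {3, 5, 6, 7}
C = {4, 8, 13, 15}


Set A = {2, 7, 11, 12}
Set B = {3, 5, 6, 7}
Set C = {4, 8, 13, 15}
First, A ∪ B = {2, 3, 5, 6, 7, 11, 12}
Then, (A ∪ B) ∪ C = {2, 3, 4, 5, 6, 7, 8, 11, 12, 13, 15}

{2, 3, 4, 5, 6, 7, 8, 11, 12, 13, 15}


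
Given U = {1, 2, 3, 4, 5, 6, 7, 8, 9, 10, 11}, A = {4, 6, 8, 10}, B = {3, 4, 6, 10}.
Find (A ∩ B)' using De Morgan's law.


U = {1, 2, 3, 4, 5, 6, 7, 8, 9, 10, 11}
A = {4, 6, 8, 10}, B = {3, 4, 6, 10}
A ∩ B = {4, 6, 10}
(A ∩ B)' = U \ (A ∩ B) = {1, 2, 3, 5, 7, 8, 9, 11}
Verification via A' ∪ B': A' = {1, 2, 3, 5, 7, 9, 11}, B' = {1, 2, 5, 7, 8, 9, 11}
A' ∪ B' = {1, 2, 3, 5, 7, 8, 9, 11} ✓

{1, 2, 3, 5, 7, 8, 9, 11}


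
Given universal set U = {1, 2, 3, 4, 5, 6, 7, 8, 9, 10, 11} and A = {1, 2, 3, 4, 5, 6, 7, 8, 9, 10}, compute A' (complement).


Universal set U = {1, 2, 3, 4, 5, 6, 7, 8, 9, 10, 11}
Set A = {1, 2, 3, 4, 5, 6, 7, 8, 9, 10}
A' = U \ A = elements in U but not in A
Checking each element of U:
1 (in A, exclude), 2 (in A, exclude), 3 (in A, exclude), 4 (in A, exclude), 5 (in A, exclude), 6 (in A, exclude), 7 (in A, exclude), 8 (in A, exclude), 9 (in A, exclude), 10 (in A, exclude), 11 (not in A, include)
A' = {11}

{11}


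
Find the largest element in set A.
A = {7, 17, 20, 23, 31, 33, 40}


Set A = {7, 17, 20, 23, 31, 33, 40}
Elements in ascending order: 7, 17, 20, 23, 31, 33, 40
The largest element is 40.

40


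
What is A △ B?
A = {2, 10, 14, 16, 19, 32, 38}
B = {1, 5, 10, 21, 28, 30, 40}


Set A = {2, 10, 14, 16, 19, 32, 38}
Set B = {1, 5, 10, 21, 28, 30, 40}
A △ B = (A \ B) ∪ (B \ A)
Elements in A but not B: {2, 14, 16, 19, 32, 38}
Elements in B but not A: {1, 5, 21, 28, 30, 40}
A △ B = {1, 2, 5, 14, 16, 19, 21, 28, 30, 32, 38, 40}

{1, 2, 5, 14, 16, 19, 21, 28, 30, 32, 38, 40}


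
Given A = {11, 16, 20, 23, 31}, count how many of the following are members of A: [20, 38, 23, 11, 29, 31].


Set A = {11, 16, 20, 23, 31}
Candidates: [20, 38, 23, 11, 29, 31]
Check each candidate:
20 ∈ A, 38 ∉ A, 23 ∈ A, 11 ∈ A, 29 ∉ A, 31 ∈ A
Count of candidates in A: 4

4


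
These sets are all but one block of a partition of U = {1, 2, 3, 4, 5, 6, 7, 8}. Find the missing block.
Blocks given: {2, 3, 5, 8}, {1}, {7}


U = {1, 2, 3, 4, 5, 6, 7, 8}
Shown blocks: {2, 3, 5, 8}, {1}, {7}
A partition's blocks are pairwise disjoint and cover U, so the missing block = U \ (union of shown blocks).
Union of shown blocks: {1, 2, 3, 5, 7, 8}
Missing block = U \ (union) = {4, 6}

{4, 6}


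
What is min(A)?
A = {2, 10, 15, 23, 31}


Set A = {2, 10, 15, 23, 31}
Elements in ascending order: 2, 10, 15, 23, 31
The smallest element is 2.

2


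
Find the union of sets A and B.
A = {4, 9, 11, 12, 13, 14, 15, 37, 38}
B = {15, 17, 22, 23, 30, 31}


Set A = {4, 9, 11, 12, 13, 14, 15, 37, 38}
Set B = {15, 17, 22, 23, 30, 31}
A ∪ B includes all elements in either set.
Elements from A: {4, 9, 11, 12, 13, 14, 15, 37, 38}
Elements from B not already included: {17, 22, 23, 30, 31}
A ∪ B = {4, 9, 11, 12, 13, 14, 15, 17, 22, 23, 30, 31, 37, 38}

{4, 9, 11, 12, 13, 14, 15, 17, 22, 23, 30, 31, 37, 38}


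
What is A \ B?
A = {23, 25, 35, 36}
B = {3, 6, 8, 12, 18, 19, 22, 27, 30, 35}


Set A = {23, 25, 35, 36}
Set B = {3, 6, 8, 12, 18, 19, 22, 27, 30, 35}
A \ B includes elements in A that are not in B.
Check each element of A:
23 (not in B, keep), 25 (not in B, keep), 35 (in B, remove), 36 (not in B, keep)
A \ B = {23, 25, 36}

{23, 25, 36}


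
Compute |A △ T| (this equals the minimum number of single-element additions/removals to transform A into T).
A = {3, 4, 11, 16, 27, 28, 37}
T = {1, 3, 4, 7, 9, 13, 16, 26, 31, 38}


Set A = {3, 4, 11, 16, 27, 28, 37}
Set T = {1, 3, 4, 7, 9, 13, 16, 26, 31, 38}
Elements to remove from A (in A, not in T): {11, 27, 28, 37} → 4 removals
Elements to add to A (in T, not in A): {1, 7, 9, 13, 26, 31, 38} → 7 additions
Total edits = 4 + 7 = 11

11


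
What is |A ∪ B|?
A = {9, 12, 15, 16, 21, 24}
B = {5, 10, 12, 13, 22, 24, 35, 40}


Set A = {9, 12, 15, 16, 21, 24}, |A| = 6
Set B = {5, 10, 12, 13, 22, 24, 35, 40}, |B| = 8
A ∩ B = {12, 24}, |A ∩ B| = 2
|A ∪ B| = |A| + |B| - |A ∩ B| = 6 + 8 - 2 = 12

12


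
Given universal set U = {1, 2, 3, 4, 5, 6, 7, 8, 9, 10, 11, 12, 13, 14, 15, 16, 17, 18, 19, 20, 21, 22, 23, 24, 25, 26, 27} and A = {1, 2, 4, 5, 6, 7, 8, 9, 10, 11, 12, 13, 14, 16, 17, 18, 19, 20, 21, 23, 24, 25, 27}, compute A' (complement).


Universal set U = {1, 2, 3, 4, 5, 6, 7, 8, 9, 10, 11, 12, 13, 14, 15, 16, 17, 18, 19, 20, 21, 22, 23, 24, 25, 26, 27}
Set A = {1, 2, 4, 5, 6, 7, 8, 9, 10, 11, 12, 13, 14, 16, 17, 18, 19, 20, 21, 23, 24, 25, 27}
A' = U \ A = elements in U but not in A
Checking each element of U:
1 (in A, exclude), 2 (in A, exclude), 3 (not in A, include), 4 (in A, exclude), 5 (in A, exclude), 6 (in A, exclude), 7 (in A, exclude), 8 (in A, exclude), 9 (in A, exclude), 10 (in A, exclude), 11 (in A, exclude), 12 (in A, exclude), 13 (in A, exclude), 14 (in A, exclude), 15 (not in A, include), 16 (in A, exclude), 17 (in A, exclude), 18 (in A, exclude), 19 (in A, exclude), 20 (in A, exclude), 21 (in A, exclude), 22 (not in A, include), 23 (in A, exclude), 24 (in A, exclude), 25 (in A, exclude), 26 (not in A, include), 27 (in A, exclude)
A' = {3, 15, 22, 26}

{3, 15, 22, 26}


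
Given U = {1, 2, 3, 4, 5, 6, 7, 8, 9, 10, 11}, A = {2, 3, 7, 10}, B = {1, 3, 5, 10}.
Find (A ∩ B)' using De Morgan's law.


U = {1, 2, 3, 4, 5, 6, 7, 8, 9, 10, 11}
A = {2, 3, 7, 10}, B = {1, 3, 5, 10}
A ∩ B = {3, 10}
(A ∩ B)' = U \ (A ∩ B) = {1, 2, 4, 5, 6, 7, 8, 9, 11}
Verification via A' ∪ B': A' = {1, 4, 5, 6, 8, 9, 11}, B' = {2, 4, 6, 7, 8, 9, 11}
A' ∪ B' = {1, 2, 4, 5, 6, 7, 8, 9, 11} ✓

{1, 2, 4, 5, 6, 7, 8, 9, 11}


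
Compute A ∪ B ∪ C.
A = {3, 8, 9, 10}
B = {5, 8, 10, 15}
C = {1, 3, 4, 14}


Set A = {3, 8, 9, 10}
Set B = {5, 8, 10, 15}
Set C = {1, 3, 4, 14}
First, A ∪ B = {3, 5, 8, 9, 10, 15}
Then, (A ∪ B) ∪ C = {1, 3, 4, 5, 8, 9, 10, 14, 15}

{1, 3, 4, 5, 8, 9, 10, 14, 15}


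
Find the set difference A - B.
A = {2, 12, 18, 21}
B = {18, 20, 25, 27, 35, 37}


Set A = {2, 12, 18, 21}
Set B = {18, 20, 25, 27, 35, 37}
A \ B includes elements in A that are not in B.
Check each element of A:
2 (not in B, keep), 12 (not in B, keep), 18 (in B, remove), 21 (not in B, keep)
A \ B = {2, 12, 21}

{2, 12, 21}


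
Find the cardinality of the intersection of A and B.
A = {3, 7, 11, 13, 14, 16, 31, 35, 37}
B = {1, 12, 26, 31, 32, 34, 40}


Set A = {3, 7, 11, 13, 14, 16, 31, 35, 37}
Set B = {1, 12, 26, 31, 32, 34, 40}
A ∩ B = {31}
|A ∩ B| = 1

1


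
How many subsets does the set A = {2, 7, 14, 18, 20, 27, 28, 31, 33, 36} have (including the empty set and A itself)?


Set A = {2, 7, 14, 18, 20, 27, 28, 31, 33, 36}
|A| = 10
The power set P(A) contains all subsets of A.
|P(A)| = 2^|A| = 2^10 = 1024

1024


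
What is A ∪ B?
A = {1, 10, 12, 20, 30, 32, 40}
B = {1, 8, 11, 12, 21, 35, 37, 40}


Set A = {1, 10, 12, 20, 30, 32, 40}
Set B = {1, 8, 11, 12, 21, 35, 37, 40}
A ∪ B includes all elements in either set.
Elements from A: {1, 10, 12, 20, 30, 32, 40}
Elements from B not already included: {8, 11, 21, 35, 37}
A ∪ B = {1, 8, 10, 11, 12, 20, 21, 30, 32, 35, 37, 40}

{1, 8, 10, 11, 12, 20, 21, 30, 32, 35, 37, 40}


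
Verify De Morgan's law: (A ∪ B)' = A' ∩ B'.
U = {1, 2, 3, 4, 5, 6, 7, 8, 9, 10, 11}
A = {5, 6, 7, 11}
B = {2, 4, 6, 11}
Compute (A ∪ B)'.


U = {1, 2, 3, 4, 5, 6, 7, 8, 9, 10, 11}
A = {5, 6, 7, 11}, B = {2, 4, 6, 11}
A ∪ B = {2, 4, 5, 6, 7, 11}
(A ∪ B)' = U \ (A ∪ B) = {1, 3, 8, 9, 10}
Verification via A' ∩ B': A' = {1, 2, 3, 4, 8, 9, 10}, B' = {1, 3, 5, 7, 8, 9, 10}
A' ∩ B' = {1, 3, 8, 9, 10} ✓

{1, 3, 8, 9, 10}


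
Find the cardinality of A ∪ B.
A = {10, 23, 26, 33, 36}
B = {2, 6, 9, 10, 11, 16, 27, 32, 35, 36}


Set A = {10, 23, 26, 33, 36}, |A| = 5
Set B = {2, 6, 9, 10, 11, 16, 27, 32, 35, 36}, |B| = 10
A ∩ B = {10, 36}, |A ∩ B| = 2
|A ∪ B| = |A| + |B| - |A ∩ B| = 5 + 10 - 2 = 13

13


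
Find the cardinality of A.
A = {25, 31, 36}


Set A = {25, 31, 36}
Listing elements: 25, 31, 36
Counting: 3 elements
|A| = 3

3


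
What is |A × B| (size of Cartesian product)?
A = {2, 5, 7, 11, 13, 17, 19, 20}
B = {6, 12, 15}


Set A = {2, 5, 7, 11, 13, 17, 19, 20} has 8 elements.
Set B = {6, 12, 15} has 3 elements.
|A × B| = |A| × |B| = 8 × 3 = 24

24


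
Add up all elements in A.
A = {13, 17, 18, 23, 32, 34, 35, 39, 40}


Set A = {13, 17, 18, 23, 32, 34, 35, 39, 40}
Sum = 13 + 17 + 18 + 23 + 32 + 34 + 35 + 39 + 40 = 251

251


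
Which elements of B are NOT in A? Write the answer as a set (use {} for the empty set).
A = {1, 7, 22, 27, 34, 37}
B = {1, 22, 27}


Set A = {1, 7, 22, 27, 34, 37}
Set B = {1, 22, 27}
Check each element of B against A:
1 ∈ A, 22 ∈ A, 27 ∈ A
Elements of B not in A: {}

{}


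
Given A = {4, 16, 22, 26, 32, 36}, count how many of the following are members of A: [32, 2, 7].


Set A = {4, 16, 22, 26, 32, 36}
Candidates: [32, 2, 7]
Check each candidate:
32 ∈ A, 2 ∉ A, 7 ∉ A
Count of candidates in A: 1

1


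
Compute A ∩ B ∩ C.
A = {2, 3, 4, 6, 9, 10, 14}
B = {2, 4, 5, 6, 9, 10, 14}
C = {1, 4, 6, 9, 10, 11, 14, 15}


Set A = {2, 3, 4, 6, 9, 10, 14}
Set B = {2, 4, 5, 6, 9, 10, 14}
Set C = {1, 4, 6, 9, 10, 11, 14, 15}
First, A ∩ B = {2, 4, 6, 9, 10, 14}
Then, (A ∩ B) ∩ C = {4, 6, 9, 10, 14}

{4, 6, 9, 10, 14}


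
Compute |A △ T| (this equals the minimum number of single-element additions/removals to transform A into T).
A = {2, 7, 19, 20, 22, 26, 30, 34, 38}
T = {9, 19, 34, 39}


Set A = {2, 7, 19, 20, 22, 26, 30, 34, 38}
Set T = {9, 19, 34, 39}
Elements to remove from A (in A, not in T): {2, 7, 20, 22, 26, 30, 38} → 7 removals
Elements to add to A (in T, not in A): {9, 39} → 2 additions
Total edits = 7 + 2 = 9

9


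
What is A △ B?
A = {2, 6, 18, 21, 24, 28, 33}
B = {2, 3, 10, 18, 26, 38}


Set A = {2, 6, 18, 21, 24, 28, 33}
Set B = {2, 3, 10, 18, 26, 38}
A △ B = (A \ B) ∪ (B \ A)
Elements in A but not B: {6, 21, 24, 28, 33}
Elements in B but not A: {3, 10, 26, 38}
A △ B = {3, 6, 10, 21, 24, 26, 28, 33, 38}

{3, 6, 10, 21, 24, 26, 28, 33, 38}


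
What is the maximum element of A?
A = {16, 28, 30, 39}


Set A = {16, 28, 30, 39}
Elements in ascending order: 16, 28, 30, 39
The largest element is 39.

39


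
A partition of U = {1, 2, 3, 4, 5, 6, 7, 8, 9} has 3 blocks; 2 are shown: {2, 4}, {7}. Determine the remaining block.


U = {1, 2, 3, 4, 5, 6, 7, 8, 9}
Shown blocks: {2, 4}, {7}
A partition's blocks are pairwise disjoint and cover U, so the missing block = U \ (union of shown blocks).
Union of shown blocks: {2, 4, 7}
Missing block = U \ (union) = {1, 3, 5, 6, 8, 9}

{1, 3, 5, 6, 8, 9}


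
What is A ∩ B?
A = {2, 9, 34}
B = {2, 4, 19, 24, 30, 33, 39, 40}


Set A = {2, 9, 34}
Set B = {2, 4, 19, 24, 30, 33, 39, 40}
A ∩ B includes only elements in both sets.
Check each element of A against B:
2 ✓, 9 ✗, 34 ✗
A ∩ B = {2}

{2}


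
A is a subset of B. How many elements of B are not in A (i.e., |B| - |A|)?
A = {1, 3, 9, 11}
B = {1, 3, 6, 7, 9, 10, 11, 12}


Set A = {1, 3, 9, 11}, |A| = 4
Set B = {1, 3, 6, 7, 9, 10, 11, 12}, |B| = 8
Since A ⊆ B: B \ A = {6, 7, 10, 12}
|B| - |A| = 8 - 4 = 4

4


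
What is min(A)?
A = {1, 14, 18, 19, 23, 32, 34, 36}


Set A = {1, 14, 18, 19, 23, 32, 34, 36}
Elements in ascending order: 1, 14, 18, 19, 23, 32, 34, 36
The smallest element is 1.

1


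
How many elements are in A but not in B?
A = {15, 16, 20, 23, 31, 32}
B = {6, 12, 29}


Set A = {15, 16, 20, 23, 31, 32}
Set B = {6, 12, 29}
A \ B = {15, 16, 20, 23, 31, 32}
|A \ B| = 6

6


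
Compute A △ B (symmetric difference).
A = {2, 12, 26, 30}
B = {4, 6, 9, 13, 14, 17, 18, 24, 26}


Set A = {2, 12, 26, 30}
Set B = {4, 6, 9, 13, 14, 17, 18, 24, 26}
A △ B = (A \ B) ∪ (B \ A)
Elements in A but not B: {2, 12, 30}
Elements in B but not A: {4, 6, 9, 13, 14, 17, 18, 24}
A △ B = {2, 4, 6, 9, 12, 13, 14, 17, 18, 24, 30}

{2, 4, 6, 9, 12, 13, 14, 17, 18, 24, 30}


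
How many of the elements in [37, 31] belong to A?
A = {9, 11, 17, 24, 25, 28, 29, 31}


Set A = {9, 11, 17, 24, 25, 28, 29, 31}
Candidates: [37, 31]
Check each candidate:
37 ∉ A, 31 ∈ A
Count of candidates in A: 1

1


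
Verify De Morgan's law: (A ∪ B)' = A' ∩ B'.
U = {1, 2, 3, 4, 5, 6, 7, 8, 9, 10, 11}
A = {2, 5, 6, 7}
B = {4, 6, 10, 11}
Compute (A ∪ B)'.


U = {1, 2, 3, 4, 5, 6, 7, 8, 9, 10, 11}
A = {2, 5, 6, 7}, B = {4, 6, 10, 11}
A ∪ B = {2, 4, 5, 6, 7, 10, 11}
(A ∪ B)' = U \ (A ∪ B) = {1, 3, 8, 9}
Verification via A' ∩ B': A' = {1, 3, 4, 8, 9, 10, 11}, B' = {1, 2, 3, 5, 7, 8, 9}
A' ∩ B' = {1, 3, 8, 9} ✓

{1, 3, 8, 9}


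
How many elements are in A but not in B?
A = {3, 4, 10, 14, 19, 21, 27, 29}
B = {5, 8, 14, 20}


Set A = {3, 4, 10, 14, 19, 21, 27, 29}
Set B = {5, 8, 14, 20}
A \ B = {3, 4, 10, 19, 21, 27, 29}
|A \ B| = 7

7


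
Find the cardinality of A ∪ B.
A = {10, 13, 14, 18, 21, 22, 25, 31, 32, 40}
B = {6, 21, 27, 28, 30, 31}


Set A = {10, 13, 14, 18, 21, 22, 25, 31, 32, 40}, |A| = 10
Set B = {6, 21, 27, 28, 30, 31}, |B| = 6
A ∩ B = {21, 31}, |A ∩ B| = 2
|A ∪ B| = |A| + |B| - |A ∩ B| = 10 + 6 - 2 = 14

14


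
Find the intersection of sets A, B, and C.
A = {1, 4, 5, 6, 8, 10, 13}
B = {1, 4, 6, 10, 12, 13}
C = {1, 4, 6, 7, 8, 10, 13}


Set A = {1, 4, 5, 6, 8, 10, 13}
Set B = {1, 4, 6, 10, 12, 13}
Set C = {1, 4, 6, 7, 8, 10, 13}
First, A ∩ B = {1, 4, 6, 10, 13}
Then, (A ∩ B) ∩ C = {1, 4, 6, 10, 13}

{1, 4, 6, 10, 13}


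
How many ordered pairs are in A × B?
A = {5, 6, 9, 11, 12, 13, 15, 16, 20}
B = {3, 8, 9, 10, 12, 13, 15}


Set A = {5, 6, 9, 11, 12, 13, 15, 16, 20} has 9 elements.
Set B = {3, 8, 9, 10, 12, 13, 15} has 7 elements.
|A × B| = |A| × |B| = 9 × 7 = 63

63


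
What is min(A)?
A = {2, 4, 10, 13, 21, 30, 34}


Set A = {2, 4, 10, 13, 21, 30, 34}
Elements in ascending order: 2, 4, 10, 13, 21, 30, 34
The smallest element is 2.

2


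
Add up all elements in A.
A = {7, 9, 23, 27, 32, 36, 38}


Set A = {7, 9, 23, 27, 32, 36, 38}
Sum = 7 + 9 + 23 + 27 + 32 + 36 + 38 = 172

172


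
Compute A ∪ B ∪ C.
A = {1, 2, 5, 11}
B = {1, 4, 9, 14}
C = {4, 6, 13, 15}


Set A = {1, 2, 5, 11}
Set B = {1, 4, 9, 14}
Set C = {4, 6, 13, 15}
First, A ∪ B = {1, 2, 4, 5, 9, 11, 14}
Then, (A ∪ B) ∪ C = {1, 2, 4, 5, 6, 9, 11, 13, 14, 15}

{1, 2, 4, 5, 6, 9, 11, 13, 14, 15}


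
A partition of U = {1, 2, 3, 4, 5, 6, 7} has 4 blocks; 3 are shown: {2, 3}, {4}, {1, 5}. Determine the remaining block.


U = {1, 2, 3, 4, 5, 6, 7}
Shown blocks: {2, 3}, {4}, {1, 5}
A partition's blocks are pairwise disjoint and cover U, so the missing block = U \ (union of shown blocks).
Union of shown blocks: {1, 2, 3, 4, 5}
Missing block = U \ (union) = {6, 7}

{6, 7}


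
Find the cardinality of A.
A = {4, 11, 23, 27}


Set A = {4, 11, 23, 27}
Listing elements: 4, 11, 23, 27
Counting: 4 elements
|A| = 4

4


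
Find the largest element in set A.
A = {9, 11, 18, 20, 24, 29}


Set A = {9, 11, 18, 20, 24, 29}
Elements in ascending order: 9, 11, 18, 20, 24, 29
The largest element is 29.

29


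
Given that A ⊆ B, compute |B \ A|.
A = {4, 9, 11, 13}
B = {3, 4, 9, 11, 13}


Set A = {4, 9, 11, 13}, |A| = 4
Set B = {3, 4, 9, 11, 13}, |B| = 5
Since A ⊆ B: B \ A = {3}
|B| - |A| = 5 - 4 = 1

1


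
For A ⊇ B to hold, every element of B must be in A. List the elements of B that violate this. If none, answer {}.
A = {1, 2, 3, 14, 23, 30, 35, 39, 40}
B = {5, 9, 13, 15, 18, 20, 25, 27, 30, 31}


Set A = {1, 2, 3, 14, 23, 30, 35, 39, 40}
Set B = {5, 9, 13, 15, 18, 20, 25, 27, 30, 31}
Check each element of B against A:
5 ∉ A (include), 9 ∉ A (include), 13 ∉ A (include), 15 ∉ A (include), 18 ∉ A (include), 20 ∉ A (include), 25 ∉ A (include), 27 ∉ A (include), 30 ∈ A, 31 ∉ A (include)
Elements of B not in A: {5, 9, 13, 15, 18, 20, 25, 27, 31}

{5, 9, 13, 15, 18, 20, 25, 27, 31}


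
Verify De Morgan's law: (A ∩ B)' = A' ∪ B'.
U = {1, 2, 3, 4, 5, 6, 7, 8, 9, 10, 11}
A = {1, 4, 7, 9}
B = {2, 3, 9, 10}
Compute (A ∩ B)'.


U = {1, 2, 3, 4, 5, 6, 7, 8, 9, 10, 11}
A = {1, 4, 7, 9}, B = {2, 3, 9, 10}
A ∩ B = {9}
(A ∩ B)' = U \ (A ∩ B) = {1, 2, 3, 4, 5, 6, 7, 8, 10, 11}
Verification via A' ∪ B': A' = {2, 3, 5, 6, 8, 10, 11}, B' = {1, 4, 5, 6, 7, 8, 11}
A' ∪ B' = {1, 2, 3, 4, 5, 6, 7, 8, 10, 11} ✓

{1, 2, 3, 4, 5, 6, 7, 8, 10, 11}


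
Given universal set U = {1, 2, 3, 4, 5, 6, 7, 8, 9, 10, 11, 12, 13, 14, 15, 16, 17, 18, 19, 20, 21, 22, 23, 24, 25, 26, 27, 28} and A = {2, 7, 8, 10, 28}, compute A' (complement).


Universal set U = {1, 2, 3, 4, 5, 6, 7, 8, 9, 10, 11, 12, 13, 14, 15, 16, 17, 18, 19, 20, 21, 22, 23, 24, 25, 26, 27, 28}
Set A = {2, 7, 8, 10, 28}
A' = U \ A = elements in U but not in A
Checking each element of U:
1 (not in A, include), 2 (in A, exclude), 3 (not in A, include), 4 (not in A, include), 5 (not in A, include), 6 (not in A, include), 7 (in A, exclude), 8 (in A, exclude), 9 (not in A, include), 10 (in A, exclude), 11 (not in A, include), 12 (not in A, include), 13 (not in A, include), 14 (not in A, include), 15 (not in A, include), 16 (not in A, include), 17 (not in A, include), 18 (not in A, include), 19 (not in A, include), 20 (not in A, include), 21 (not in A, include), 22 (not in A, include), 23 (not in A, include), 24 (not in A, include), 25 (not in A, include), 26 (not in A, include), 27 (not in A, include), 28 (in A, exclude)
A' = {1, 3, 4, 5, 6, 9, 11, 12, 13, 14, 15, 16, 17, 18, 19, 20, 21, 22, 23, 24, 25, 26, 27}

{1, 3, 4, 5, 6, 9, 11, 12, 13, 14, 15, 16, 17, 18, 19, 20, 21, 22, 23, 24, 25, 26, 27}


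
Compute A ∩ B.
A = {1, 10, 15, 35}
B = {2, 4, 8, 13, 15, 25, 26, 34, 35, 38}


Set A = {1, 10, 15, 35}
Set B = {2, 4, 8, 13, 15, 25, 26, 34, 35, 38}
A ∩ B includes only elements in both sets.
Check each element of A against B:
1 ✗, 10 ✗, 15 ✓, 35 ✓
A ∩ B = {15, 35}

{15, 35}


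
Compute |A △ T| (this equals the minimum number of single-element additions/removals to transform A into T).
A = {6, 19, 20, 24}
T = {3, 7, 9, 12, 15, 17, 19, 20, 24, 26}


Set A = {6, 19, 20, 24}
Set T = {3, 7, 9, 12, 15, 17, 19, 20, 24, 26}
Elements to remove from A (in A, not in T): {6} → 1 removals
Elements to add to A (in T, not in A): {3, 7, 9, 12, 15, 17, 26} → 7 additions
Total edits = 1 + 7 = 8

8
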